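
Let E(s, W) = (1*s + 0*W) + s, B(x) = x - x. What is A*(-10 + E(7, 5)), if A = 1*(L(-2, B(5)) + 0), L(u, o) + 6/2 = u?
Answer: -20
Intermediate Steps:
B(x) = 0
L(u, o) = -3 + u
E(s, W) = 2*s (E(s, W) = (s + 0) + s = s + s = 2*s)
A = -5 (A = 1*((-3 - 2) + 0) = 1*(-5 + 0) = 1*(-5) = -5)
A*(-10 + E(7, 5)) = -5*(-10 + 2*7) = -5*(-10 + 14) = -5*4 = -20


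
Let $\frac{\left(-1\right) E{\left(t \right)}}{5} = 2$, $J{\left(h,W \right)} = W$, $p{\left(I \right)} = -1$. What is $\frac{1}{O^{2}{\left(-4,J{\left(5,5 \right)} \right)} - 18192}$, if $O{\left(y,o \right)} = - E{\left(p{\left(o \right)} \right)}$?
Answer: $- \frac{1}{18092} \approx -5.5273 \cdot 10^{-5}$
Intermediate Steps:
$E{\left(t \right)} = -10$ ($E{\left(t \right)} = \left(-5\right) 2 = -10$)
$O{\left(y,o \right)} = 10$ ($O{\left(y,o \right)} = \left(-1\right) \left(-10\right) = 10$)
$\frac{1}{O^{2}{\left(-4,J{\left(5,5 \right)} \right)} - 18192} = \frac{1}{10^{2} - 18192} = \frac{1}{100 - 18192} = \frac{1}{-18092} = - \frac{1}{18092}$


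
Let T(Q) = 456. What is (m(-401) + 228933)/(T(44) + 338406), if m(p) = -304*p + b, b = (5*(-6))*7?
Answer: 350627/338862 ≈ 1.0347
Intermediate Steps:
b = -210 (b = -30*7 = -210)
m(p) = -210 - 304*p (m(p) = -304*p - 210 = -210 - 304*p)
(m(-401) + 228933)/(T(44) + 338406) = ((-210 - 304*(-401)) + 228933)/(456 + 338406) = ((-210 + 121904) + 228933)/338862 = (121694 + 228933)*(1/338862) = 350627*(1/338862) = 350627/338862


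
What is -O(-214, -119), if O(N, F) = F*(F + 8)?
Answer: -13209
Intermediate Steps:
O(N, F) = F*(8 + F)
-O(-214, -119) = -(-119)*(8 - 119) = -(-119)*(-111) = -1*13209 = -13209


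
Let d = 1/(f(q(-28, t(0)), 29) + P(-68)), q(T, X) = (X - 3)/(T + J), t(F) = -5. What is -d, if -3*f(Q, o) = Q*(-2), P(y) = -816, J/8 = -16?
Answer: 117/95468 ≈ 0.0012255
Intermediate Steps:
J = -128 (J = 8*(-16) = -128)
q(T, X) = (-3 + X)/(-128 + T) (q(T, X) = (X - 3)/(T - 128) = (-3 + X)/(-128 + T))
f(Q, o) = 2*Q/3 (f(Q, o) = -Q*(-2)/3 = -(-2)*Q/3 = 2*Q/3)
d = -117/95468 (d = 1/(2*((-3 - 5)/(-128 - 28))/3 - 816) = 1/(2*(-8/(-156))/3 - 816) = 1/(2*(-1/156*(-8))/3 - 816) = 1/((⅔)*(2/39) - 816) = 1/(4/117 - 816) = 1/(-95468/117) = -117/95468 ≈ -0.0012255)
-d = -1*(-117/95468) = 117/95468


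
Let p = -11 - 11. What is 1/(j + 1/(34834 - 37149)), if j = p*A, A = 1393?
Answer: -2315/70945491 ≈ -3.2631e-5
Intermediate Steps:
p = -22
j = -30646 (j = -22*1393 = -30646)
1/(j + 1/(34834 - 37149)) = 1/(-30646 + 1/(34834 - 37149)) = 1/(-30646 + 1/(-2315)) = 1/(-30646 - 1/2315) = 1/(-70945491/2315) = -2315/70945491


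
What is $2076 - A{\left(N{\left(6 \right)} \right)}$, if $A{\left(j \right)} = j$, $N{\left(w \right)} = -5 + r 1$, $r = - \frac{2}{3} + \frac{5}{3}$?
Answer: $2080$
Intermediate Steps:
$r = 1$ ($r = \left(-2\right) \frac{1}{3} + 5 \cdot \frac{1}{3} = - \frac{2}{3} + \frac{5}{3} = 1$)
$N{\left(w \right)} = -4$ ($N{\left(w \right)} = -5 + 1 \cdot 1 = -5 + 1 = -4$)
$2076 - A{\left(N{\left(6 \right)} \right)} = 2076 - -4 = 2076 + 4 = 2080$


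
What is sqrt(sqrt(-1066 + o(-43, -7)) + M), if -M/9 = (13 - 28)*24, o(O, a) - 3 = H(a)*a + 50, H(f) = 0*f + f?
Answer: sqrt(3240 + 2*I*sqrt(241)) ≈ 56.922 + 0.2727*I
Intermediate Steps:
H(f) = f (H(f) = 0 + f = f)
o(O, a) = 53 + a**2 (o(O, a) = 3 + (a*a + 50) = 3 + (a**2 + 50) = 3 + (50 + a**2) = 53 + a**2)
M = 3240 (M = -9*(13 - 28)*24 = -(-135)*24 = -9*(-360) = 3240)
sqrt(sqrt(-1066 + o(-43, -7)) + M) = sqrt(sqrt(-1066 + (53 + (-7)**2)) + 3240) = sqrt(sqrt(-1066 + (53 + 49)) + 3240) = sqrt(sqrt(-1066 + 102) + 3240) = sqrt(sqrt(-964) + 3240) = sqrt(2*I*sqrt(241) + 3240) = sqrt(3240 + 2*I*sqrt(241))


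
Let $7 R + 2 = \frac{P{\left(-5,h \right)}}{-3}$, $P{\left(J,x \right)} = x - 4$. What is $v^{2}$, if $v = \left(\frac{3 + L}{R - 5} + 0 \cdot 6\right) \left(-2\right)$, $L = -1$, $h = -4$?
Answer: $\frac{7056}{10609} \approx 0.6651$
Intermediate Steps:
$P{\left(J,x \right)} = -4 + x$
$R = \frac{2}{21}$ ($R = - \frac{2}{7} + \frac{\left(-4 - 4\right) \frac{1}{-3}}{7} = - \frac{2}{7} + \frac{\left(-8\right) \left(- \frac{1}{3}\right)}{7} = - \frac{2}{7} + \frac{1}{7} \cdot \frac{8}{3} = - \frac{2}{7} + \frac{8}{21} = \frac{2}{21} \approx 0.095238$)
$v = \frac{84}{103}$ ($v = \left(\frac{3 - 1}{\frac{2}{21} - 5} + 0 \cdot 6\right) \left(-2\right) = \left(\frac{2}{- \frac{103}{21}} + 0\right) \left(-2\right) = \left(2 \left(- \frac{21}{103}\right) + 0\right) \left(-2\right) = \left(- \frac{42}{103} + 0\right) \left(-2\right) = \left(- \frac{42}{103}\right) \left(-2\right) = \frac{84}{103} \approx 0.81553$)
$v^{2} = \left(\frac{84}{103}\right)^{2} = \frac{7056}{10609}$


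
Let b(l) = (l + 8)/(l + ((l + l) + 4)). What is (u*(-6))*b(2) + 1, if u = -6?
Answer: 37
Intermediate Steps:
b(l) = (8 + l)/(4 + 3*l) (b(l) = (8 + l)/(l + (2*l + 4)) = (8 + l)/(l + (4 + 2*l)) = (8 + l)/(4 + 3*l))
(u*(-6))*b(2) + 1 = (-6*(-6))*((8 + 2)/(4 + 3*2)) + 1 = 36*(10/(4 + 6)) + 1 = 36*(10/10) + 1 = 36*((1/10)*10) + 1 = 36*1 + 1 = 36 + 1 = 37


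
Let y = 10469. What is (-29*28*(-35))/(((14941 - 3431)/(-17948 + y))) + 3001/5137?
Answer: -109185114415/5912687 ≈ -18466.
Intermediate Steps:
(-29*28*(-35))/(((14941 - 3431)/(-17948 + y))) + 3001/5137 = (-29*28*(-35))/(((14941 - 3431)/(-17948 + 10469))) + 3001/5137 = (-812*(-35))/((11510/(-7479))) + 3001*(1/5137) = 28420/((11510*(-1/7479))) + 3001/5137 = 28420/(-11510/7479) + 3001/5137 = 28420*(-7479/11510) + 3001/5137 = -21255318/1151 + 3001/5137 = -109185114415/5912687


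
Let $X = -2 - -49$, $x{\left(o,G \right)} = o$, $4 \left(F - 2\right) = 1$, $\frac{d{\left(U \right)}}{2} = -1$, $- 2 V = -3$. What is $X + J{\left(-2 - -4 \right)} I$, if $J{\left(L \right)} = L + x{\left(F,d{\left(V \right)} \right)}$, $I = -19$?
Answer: $- \frac{135}{4} \approx -33.75$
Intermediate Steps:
$V = \frac{3}{2}$ ($V = \left(- \frac{1}{2}\right) \left(-3\right) = \frac{3}{2} \approx 1.5$)
$d{\left(U \right)} = -2$ ($d{\left(U \right)} = 2 \left(-1\right) = -2$)
$F = \frac{9}{4}$ ($F = 2 + \frac{1}{4} \cdot 1 = 2 + \frac{1}{4} = \frac{9}{4} \approx 2.25$)
$X = 47$ ($X = -2 + 49 = 47$)
$J{\left(L \right)} = \frac{9}{4} + L$ ($J{\left(L \right)} = L + \frac{9}{4} = \frac{9}{4} + L$)
$X + J{\left(-2 - -4 \right)} I = 47 + \left(\frac{9}{4} - -2\right) \left(-19\right) = 47 + \left(\frac{9}{4} + \left(-2 + 4\right)\right) \left(-19\right) = 47 + \left(\frac{9}{4} + 2\right) \left(-19\right) = 47 + \frac{17}{4} \left(-19\right) = 47 - \frac{323}{4} = - \frac{135}{4}$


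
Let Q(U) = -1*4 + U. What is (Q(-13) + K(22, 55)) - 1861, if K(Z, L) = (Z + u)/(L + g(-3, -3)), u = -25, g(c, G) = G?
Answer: -97659/52 ≈ -1878.1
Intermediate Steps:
Q(U) = -4 + U
K(Z, L) = (-25 + Z)/(-3 + L) (K(Z, L) = (Z - 25)/(L - 3) = (-25 + Z)/(-3 + L))
(Q(-13) + K(22, 55)) - 1861 = ((-4 - 13) + (-25 + 22)/(-3 + 55)) - 1861 = (-17 - 3/52) - 1861 = -887/52 - 1861 = -97659/52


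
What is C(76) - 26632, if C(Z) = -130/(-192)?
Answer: -2556607/96 ≈ -26631.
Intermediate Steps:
C(Z) = 65/96 (C(Z) = -130*(-1/192) = 65/96)
C(76) - 26632 = 65/96 - 26632 = -2556607/96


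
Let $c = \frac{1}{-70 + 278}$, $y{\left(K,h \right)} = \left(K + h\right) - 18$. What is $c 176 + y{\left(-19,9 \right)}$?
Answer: $- \frac{353}{13} \approx -27.154$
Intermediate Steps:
$y{\left(K,h \right)} = -18 + K + h$
$c = \frac{1}{208} \approx 0.0048077$
$c 176 + y{\left(-19,9 \right)} = \frac{1}{208} \cdot 176 - 28 = \frac{11}{13} - 28 = - \frac{353}{13}$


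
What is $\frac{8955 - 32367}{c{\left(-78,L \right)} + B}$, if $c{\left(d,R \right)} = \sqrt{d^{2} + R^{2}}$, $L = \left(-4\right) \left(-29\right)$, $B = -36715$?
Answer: $\frac{57304772}{89864779} + \frac{15608 \sqrt{4885}}{449323895} \approx 0.64011$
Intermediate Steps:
$L = 116$
$c{\left(d,R \right)} = \sqrt{R^{2} + d^{2}}$
$\frac{8955 - 32367}{c{\left(-78,L \right)} + B} = \frac{8955 - 32367}{\sqrt{116^{2} + \left(-78\right)^{2}} - 36715} = - \frac{23412}{\sqrt{13456 + 6084} - 36715} = - \frac{23412}{\sqrt{19540} - 36715} = - \frac{23412}{2 \sqrt{4885} - 36715} = - \frac{23412}{-36715 + 2 \sqrt{4885}}$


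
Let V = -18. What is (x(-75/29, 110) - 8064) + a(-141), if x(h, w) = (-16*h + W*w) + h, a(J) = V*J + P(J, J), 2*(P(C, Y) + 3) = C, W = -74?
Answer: -794641/58 ≈ -13701.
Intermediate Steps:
P(C, Y) = -3 + C/2
a(J) = -3 - 35*J/2 (a(J) = -18*J + (-3 + J/2) = -3 - 35*J/2)
x(h, w) = -74*w - 15*h (x(h, w) = (-16*h - 74*w) + h = (-74*w - 16*h) + h = -74*w - 15*h)
(x(-75/29, 110) - 8064) + a(-141) = ((-74*110 - (-1125)/29) - 8064) + (-3 - 35/2*(-141)) = ((-8140 - (-1125)/29) - 8064) + (-3 + 4935/2) = ((-8140 - 15*(-75/29)) - 8064) + 4929/2 = ((-8140 + 1125/29) - 8064) + 4929/2 = (-234935/29 - 8064) + 4929/2 = -468791/29 + 4929/2 = -794641/58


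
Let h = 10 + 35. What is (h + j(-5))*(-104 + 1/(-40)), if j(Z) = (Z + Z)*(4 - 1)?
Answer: -12483/8 ≈ -1560.4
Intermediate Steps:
h = 45
j(Z) = 6*Z (j(Z) = (2*Z)*3 = 6*Z)
(h + j(-5))*(-104 + 1/(-40)) = (45 + 6*(-5))*(-104 + 1/(-40)) = (45 - 30)*(-104 - 1/40) = 15*(-4161/40) = -12483/8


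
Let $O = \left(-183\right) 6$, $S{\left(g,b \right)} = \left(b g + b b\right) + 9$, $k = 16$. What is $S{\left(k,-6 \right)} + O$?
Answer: $-1149$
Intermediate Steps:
$S{\left(g,b \right)} = 9 + b^{2} + b g$ ($S{\left(g,b \right)} = \left(b g + b^{2}\right) + 9 = \left(b^{2} + b g\right) + 9 = 9 + b^{2} + b g$)
$O = -1098$
$S{\left(k,-6 \right)} + O = \left(9 + \left(-6\right)^{2} - 96\right) - 1098 = \left(9 + 36 - 96\right) - 1098 = -51 - 1098 = -1149$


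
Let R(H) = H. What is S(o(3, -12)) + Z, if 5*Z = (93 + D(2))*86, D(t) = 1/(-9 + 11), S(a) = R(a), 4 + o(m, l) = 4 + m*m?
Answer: 8086/5 ≈ 1617.2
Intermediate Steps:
o(m, l) = m**2 (o(m, l) = -4 + (4 + m*m) = -4 + (4 + m**2) = m**2)
S(a) = a
D(t) = 1/2
Z = 8041/5 (Z = ((93 + 1/2)*86)/5 = ((187/2)*86)/5 = (1/5)*8041 = 8041/5 ≈ 1608.2)
S(o(3, -12)) + Z = 3**2 + 8041/5 = 9 + 8041/5 = 8086/5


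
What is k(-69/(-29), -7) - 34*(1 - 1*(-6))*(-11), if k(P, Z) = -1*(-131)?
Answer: 2749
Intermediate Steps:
k(P, Z) = 131
k(-69/(-29), -7) - 34*(1 - 1*(-6))*(-11) = 131 - 34*(1 - 1*(-6))*(-11) = 131 - 34*(1 + 6)*(-11) = 131 - 34*7*(-11) = 131 - 238*(-11) = 131 - 1*(-2618) = 131 + 2618 = 2749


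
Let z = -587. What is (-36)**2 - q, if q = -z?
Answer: 709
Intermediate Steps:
q = 587 (q = -1*(-587) = 587)
(-36)**2 - q = (-36)**2 - 1*587 = 1296 - 587 = 709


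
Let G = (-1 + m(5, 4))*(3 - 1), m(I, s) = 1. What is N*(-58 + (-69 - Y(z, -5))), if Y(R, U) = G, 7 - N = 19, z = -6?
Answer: 1524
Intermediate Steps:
N = -12 (N = 7 - 1*19 = 7 - 19 = -12)
G = 0 (G = (-1 + 1)*(3 - 1) = 0*2 = 0)
Y(R, U) = 0
N*(-58 + (-69 - Y(z, -5))) = -12*(-58 + (-69 - 1*0)) = -12*(-58 + (-69 + 0)) = -12*(-58 - 69) = -12*(-127) = 1524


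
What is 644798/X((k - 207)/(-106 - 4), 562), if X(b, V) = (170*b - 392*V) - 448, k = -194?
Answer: -7092778/2421455 ≈ -2.9291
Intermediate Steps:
X(b, V) = -448 - 392*V + 170*b (X(b, V) = (-392*V + 170*b) - 448 = -448 - 392*V + 170*b)
644798/X((k - 207)/(-106 - 4), 562) = 644798/(-448 - 392*562 + 170*((-194 - 207)/(-106 - 4))) = 644798/(-448 - 220304 + 170*(-401/(-110))) = 644798/(-448 - 220304 + 170*(-401*(-1/110))) = 644798/(-448 - 220304 + 170*(401/110)) = 644798/(-448 - 220304 + 6817/11) = 644798/(-2421455/11) = 644798*(-11/2421455) = -7092778/2421455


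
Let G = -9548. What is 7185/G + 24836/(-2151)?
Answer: -252589063/20537748 ≈ -12.299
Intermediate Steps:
7185/G + 24836/(-2151) = 7185/(-9548) + 24836/(-2151) = 7185*(-1/9548) + 24836*(-1/2151) = -7185/9548 - 24836/2151 = -252589063/20537748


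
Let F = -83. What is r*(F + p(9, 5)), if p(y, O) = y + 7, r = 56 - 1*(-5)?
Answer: -4087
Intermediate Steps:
r = 61 (r = 56 + 5 = 61)
p(y, O) = 7 + y
r*(F + p(9, 5)) = 61*(-83 + (7 + 9)) = 61*(-83 + 16) = 61*(-67) = -4087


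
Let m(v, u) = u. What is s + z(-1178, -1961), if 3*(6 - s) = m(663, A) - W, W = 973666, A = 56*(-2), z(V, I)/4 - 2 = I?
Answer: 950288/3 ≈ 3.1676e+5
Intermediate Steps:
z(V, I) = 8 + 4*I
A = -112
s = 973796/3 (s = 6 - (-112 - 1*973666)/3 = 6 - (-112 - 973666)/3 = 6 - ⅓*(-973778) = 6 + 973778/3 = 973796/3 ≈ 3.2460e+5)
s + z(-1178, -1961) = 973796/3 + (8 + 4*(-1961)) = 973796/3 + (8 - 7844) = 973796/3 - 7836 = 950288/3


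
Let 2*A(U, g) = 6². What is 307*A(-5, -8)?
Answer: 5526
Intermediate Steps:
A(U, g) = 18 (A(U, g) = (½)*6² = (½)*36 = 18)
307*A(-5, -8) = 307*18 = 5526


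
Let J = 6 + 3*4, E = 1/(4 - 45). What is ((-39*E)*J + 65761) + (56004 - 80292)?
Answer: 1701095/41 ≈ 41490.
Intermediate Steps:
E = -1/41 (E = 1/(-41) = -1/41 ≈ -0.024390)
J = 18 (J = 6 + 12 = 18)
((-39*E)*J + 65761) + (56004 - 80292) = (-39*(-1/41)*18 + 65761) + (56004 - 80292) = ((39/41)*18 + 65761) - 24288 = (702/41 + 65761) - 24288 = 2696903/41 - 24288 = 1701095/41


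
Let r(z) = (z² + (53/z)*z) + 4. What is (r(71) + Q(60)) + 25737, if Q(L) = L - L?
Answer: 30835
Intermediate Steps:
Q(L) = 0
r(z) = 57 + z² (r(z) = (z² + 53) + 4 = (53 + z²) + 4 = 57 + z²)
(r(71) + Q(60)) + 25737 = ((57 + 71²) + 0) + 25737 = ((57 + 5041) + 0) + 25737 = (5098 + 0) + 25737 = 5098 + 25737 = 30835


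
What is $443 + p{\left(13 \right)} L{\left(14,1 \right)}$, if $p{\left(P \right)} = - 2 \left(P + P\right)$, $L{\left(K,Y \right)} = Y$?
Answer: $391$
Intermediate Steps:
$p{\left(P \right)} = - 4 P$ ($p{\left(P \right)} = - 2 \cdot 2 P = - 4 P$)
$443 + p{\left(13 \right)} L{\left(14,1 \right)} = 443 + \left(-4\right) 13 \cdot 1 = 443 - 52 = 391$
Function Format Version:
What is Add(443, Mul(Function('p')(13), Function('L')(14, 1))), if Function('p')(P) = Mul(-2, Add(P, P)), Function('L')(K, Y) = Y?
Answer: 391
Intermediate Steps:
Function('p')(P) = Mul(-4, P) (Function('p')(P) = Mul(-2, Mul(2, P)) = Mul(-4, P))
Add(443, Mul(Function('p')(13), Function('L')(14, 1))) = Add(443, Mul(Mul(-4, 13), 1)) = Add(443, Mul(-52, 1)) = Add(443, -52) = 391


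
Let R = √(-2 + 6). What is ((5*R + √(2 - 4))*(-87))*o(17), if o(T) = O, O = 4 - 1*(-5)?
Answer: -7830 - 783*I*√2 ≈ -7830.0 - 1107.3*I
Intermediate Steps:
O = 9 (O = 4 + 5 = 9)
o(T) = 9
R = 2 (R = √4 = 2)
((5*R + √(2 - 4))*(-87))*o(17) = ((5*2 + √(2 - 4))*(-87))*9 = ((10 + √(-2))*(-87))*9 = ((10 + I*√2)*(-87))*9 = (-870 - 87*I*√2)*9 = -7830 - 783*I*√2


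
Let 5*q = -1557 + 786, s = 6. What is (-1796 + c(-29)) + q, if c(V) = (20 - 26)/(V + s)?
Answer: -224243/115 ≈ -1949.9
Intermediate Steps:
q = -771/5 (q = (-1557 + 786)/5 = (⅕)*(-771) = -771/5 ≈ -154.20)
c(V) = -6/(6 + V) (c(V) = (20 - 26)/(V + 6) = -6/(6 + V))
(-1796 + c(-29)) + q = (-1796 - 6/(6 - 29)) - 771/5 = (-1796 - 6/(-23)) - 771/5 = (-1796 - 6*(-1/23)) - 771/5 = (-1796 + 6/23) - 771/5 = -41302/23 - 771/5 = -224243/115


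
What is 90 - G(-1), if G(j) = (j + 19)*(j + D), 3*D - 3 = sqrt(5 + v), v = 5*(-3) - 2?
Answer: 90 - 12*I*sqrt(3) ≈ 90.0 - 20.785*I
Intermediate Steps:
v = -17 (v = -15 - 2 = -17)
D = 1 + 2*I*sqrt(3)/3 (D = 1 + sqrt(5 - 17)/3 = 1 + sqrt(-12)/3 = 1 + (2*I*sqrt(3))/3 = 1 + 2*I*sqrt(3)/3 ≈ 1.0 + 1.1547*I)
G(j) = (19 + j)*(1 + j + 2*I*sqrt(3)/3) (G(j) = (j + 19)*(j + (1 + 2*I*sqrt(3)/3)) = (19 + j)*(1 + j + 2*I*sqrt(3)/3))
90 - G(-1) = 90 - (19 + (-1)**2 + 20*(-1) + 38*I*sqrt(3)/3 + (2/3)*I*(-1)*sqrt(3)) = 90 - (19 + 1 - 20 + 38*I*sqrt(3)/3 - 2*I*sqrt(3)/3) = 90 - 12*I*sqrt(3)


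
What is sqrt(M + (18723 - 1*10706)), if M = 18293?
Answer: sqrt(26310) ≈ 162.20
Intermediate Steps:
sqrt(M + (18723 - 1*10706)) = sqrt(18293 + (18723 - 1*10706)) = sqrt(18293 + (18723 - 10706)) = sqrt(18293 + 8017) = sqrt(26310)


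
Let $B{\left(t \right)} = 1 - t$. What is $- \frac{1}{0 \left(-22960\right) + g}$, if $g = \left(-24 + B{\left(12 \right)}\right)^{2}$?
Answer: $- \frac{1}{1225} \approx -0.00081633$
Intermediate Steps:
$g = 1225$ ($g = \left(-24 + \left(1 - 12\right)\right)^{2} = \left(-24 - 11\right)^{2} = \left(-35\right)^{2} = 1225$)
$- \frac{1}{0 \left(-22960\right) + g} = - \frac{1}{0 \left(-22960\right) + 1225} = - \frac{1}{0 + 1225} = - \frac{1}{1225}$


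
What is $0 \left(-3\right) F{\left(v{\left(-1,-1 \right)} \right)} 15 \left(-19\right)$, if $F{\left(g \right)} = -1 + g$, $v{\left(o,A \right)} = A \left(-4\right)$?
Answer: $0$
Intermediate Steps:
$v{\left(o,A \right)} = - 4 A$
$0 \left(-3\right) F{\left(v{\left(-1,-1 \right)} \right)} 15 \left(-19\right) = 0 \left(-3\right) \left(-1 - -4\right) 15 \left(-19\right) = 0 \left(-1 + 4\right) 15 \left(-19\right) = 0 \cdot 3 \cdot 15 \left(-19\right) = 0 \cdot 15 \left(-19\right) = 0 \left(-19\right) = 0$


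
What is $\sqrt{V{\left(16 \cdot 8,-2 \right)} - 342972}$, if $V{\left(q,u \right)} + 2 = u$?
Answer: $8 i \sqrt{5359} \approx 585.64 i$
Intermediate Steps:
$V{\left(q,u \right)} = -2 + u$
$\sqrt{V{\left(16 \cdot 8,-2 \right)} - 342972} = \sqrt{\left(-2 - 2\right) - 342972} = \sqrt{-4 - 342972} = \sqrt{-342976} = 8 i \sqrt{5359}$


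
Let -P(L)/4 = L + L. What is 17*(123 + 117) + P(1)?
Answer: 4072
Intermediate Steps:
P(L) = -8*L (P(L) = -4*(L + L) = -8*L)
17*(123 + 117) + P(1) = 17*(123 + 117) - 8*1 = 17*240 - 8 = 4080 - 8 = 4072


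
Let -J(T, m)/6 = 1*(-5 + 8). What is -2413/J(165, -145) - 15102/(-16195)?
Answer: 39350371/291510 ≈ 134.99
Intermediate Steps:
J(T, m) = -18 (J(T, m) = -6*(-5 + 8) = -6*3 = -18)
-2413/J(165, -145) - 15102/(-16195) = -2413/(-18) - 15102/(-16195) = -2413*(-1/18) - 15102*(-1/16195) = 2413/18 + 15102/16195 = 39350371/291510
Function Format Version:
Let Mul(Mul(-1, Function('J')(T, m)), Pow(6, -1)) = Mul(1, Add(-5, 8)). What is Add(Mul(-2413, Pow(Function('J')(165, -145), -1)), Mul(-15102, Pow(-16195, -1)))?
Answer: Rational(39350371, 291510) ≈ 134.99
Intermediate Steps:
Function('J')(T, m) = -18 (Function('J')(T, m) = Mul(-6, Mul(1, Add(-5, 8))) = Mul(-6, Mul(1, 3)) = Mul(-6, 3) = -18)
Add(Mul(-2413, Pow(Function('J')(165, -145), -1)), Mul(-15102, Pow(-16195, -1))) = Add(Mul(-2413, Pow(-18, -1)), Mul(-15102, Pow(-16195, -1))) = Add(Mul(-2413, Rational(-1, 18)), Mul(-15102, Rational(-1, 16195))) = Add(Rational(2413, 18), Rational(15102, 16195)) = Rational(39350371, 291510)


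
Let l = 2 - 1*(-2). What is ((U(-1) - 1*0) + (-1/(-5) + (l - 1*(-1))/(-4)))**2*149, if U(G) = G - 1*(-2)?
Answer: 149/400 ≈ 0.37250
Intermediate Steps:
U(G) = 2 + G (U(G) = G + 2 = 2 + G)
l = 4 (l = 2 + 2 = 4)
((U(-1) - 1*0) + (-1/(-5) + (l - 1*(-1))/(-4)))**2*149 = (((2 - 1) - 1*0) + (-1/(-5) + (4 - 1*(-1))/(-4)))**2*149 = ((1 + 0) + (-1*(-1/5) + (4 + 1)*(-1/4)))**2*149 = (1 + (1/5 + 5*(-1/4)))**2*149 = (1 + (1/5 - 5/4))**2*149 = (1 - 21/20)**2*149 = (-1/20)**2*149 = (1/400)*149 = 149/400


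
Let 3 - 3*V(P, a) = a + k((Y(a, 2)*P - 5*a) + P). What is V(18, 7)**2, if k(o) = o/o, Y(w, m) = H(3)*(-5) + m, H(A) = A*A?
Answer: 25/9 ≈ 2.7778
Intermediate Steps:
H(A) = A**2
Y(w, m) = -45 + m (Y(w, m) = 3**2*(-5) + m = 9*(-5) + m = -45 + m)
k(o) = 1
V(P, a) = 2/3 - a/3 (V(P, a) = 1 - (a + 1)/3 = 1 - (1 + a)/3 = 1 + (-1/3 - a/3) = 2/3 - a/3)
V(18, 7)**2 = (2/3 - 1/3*7)**2 = (2/3 - 7/3)**2 = (-5/3)**2 = 25/9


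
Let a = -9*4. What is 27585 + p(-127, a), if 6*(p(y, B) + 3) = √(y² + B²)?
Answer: 27582 + 5*√697/6 ≈ 27604.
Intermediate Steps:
a = -36
p(y, B) = -3 + √(B² + y²)/6 (p(y, B) = -3 + √(y² + B²)/6 = -3 + √(B² + y²)/6)
27585 + p(-127, a) = 27585 + (-3 + √((-36)² + (-127)²)/6) = 27585 + (-3 + √(1296 + 16129)/6) = 27585 + (-3 + √17425/6) = 27585 + (-3 + (5*√697)/6) = 27585 + (-3 + 5*√697/6) = 27582 + 5*√697/6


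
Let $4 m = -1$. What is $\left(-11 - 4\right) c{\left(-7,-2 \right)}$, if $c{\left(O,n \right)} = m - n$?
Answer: $- \frac{105}{4} \approx -26.25$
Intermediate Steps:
$m = - \frac{1}{4}$ ($m = \frac{1}{4} \left(-1\right) = - \frac{1}{4} \approx -0.25$)
$c{\left(O,n \right)} = - \frac{1}{4} - n$
$\left(-11 - 4\right) c{\left(-7,-2 \right)} = \left(-11 - 4\right) \left(- \frac{1}{4} - -2\right) = - 15 \left(- \frac{1}{4} + 2\right) = \left(-15\right) \frac{7}{4} = - \frac{105}{4}$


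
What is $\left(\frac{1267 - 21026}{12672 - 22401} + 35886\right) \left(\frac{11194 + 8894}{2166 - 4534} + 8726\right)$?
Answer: $\frac{900953429281405}{2879784} \approx 3.1285 \cdot 10^{8}$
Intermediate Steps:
$\left(\frac{1267 - 21026}{12672 - 22401} + 35886\right) \left(\frac{11194 + 8894}{2166 - 4534} + 8726\right) = \left(- \frac{19759}{-9729} + 35886\right) \left(\frac{20088}{-2368} + 8726\right) = \left(\left(-19759\right) \left(- \frac{1}{9729}\right) + 35886\right) \left(20088 \left(- \frac{1}{2368}\right) + 8726\right) = \left(\frac{19759}{9729} + 35886\right) \left(- \frac{2511}{296} + 8726\right) = \frac{349154653}{9729} \cdot \frac{2580385}{296} = \frac{900953429281405}{2879784}$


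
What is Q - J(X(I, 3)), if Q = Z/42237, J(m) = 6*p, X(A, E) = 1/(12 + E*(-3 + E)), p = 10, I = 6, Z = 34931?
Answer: -192253/3249 ≈ -59.173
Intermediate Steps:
J(m) = 60 (J(m) = 6*10 = 60)
Q = 2687/3249 (Q = 34931/42237 = 34931*(1/42237) = 2687/3249 ≈ 0.82702)
Q - J(X(I, 3)) = 2687/3249 - 1*60 = 2687/3249 - 60 = -192253/3249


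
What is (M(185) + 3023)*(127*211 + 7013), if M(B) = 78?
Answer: 104844810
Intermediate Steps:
(M(185) + 3023)*(127*211 + 7013) = (78 + 3023)*(127*211 + 7013) = 3101*(26797 + 7013) = 3101*33810 = 104844810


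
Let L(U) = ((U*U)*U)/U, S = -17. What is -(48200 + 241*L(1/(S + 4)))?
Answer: -8146041/169 ≈ -48201.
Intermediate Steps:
L(U) = U**2 (L(U) = (U**2*U)/U = U**3/U = U**2)
-(48200 + 241*L(1/(S + 4))) = -(48200 + 241/(-17 + 4)**2) = -241/(1/((1/(-13))**2 + 200)) = -241/(1/((-1/13)**2 + 200)) = -241/(1/(1/169 + 200)) = -241/(1/(33801/169)) = -241/169/33801 = -241*33801/169 = -8146041/169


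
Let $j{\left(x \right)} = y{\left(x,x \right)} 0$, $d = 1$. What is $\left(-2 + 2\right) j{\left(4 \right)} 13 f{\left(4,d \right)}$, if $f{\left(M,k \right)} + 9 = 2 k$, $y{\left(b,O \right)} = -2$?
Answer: $0$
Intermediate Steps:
$f{\left(M,k \right)} = -9 + 2 k$
$j{\left(x \right)} = 0$ ($j{\left(x \right)} = \left(-2\right) 0 = 0$)
$\left(-2 + 2\right) j{\left(4 \right)} 13 f{\left(4,d \right)} = \left(-2 + 2\right) 0 \cdot 13 \left(-9 + 2 \cdot 1\right) = 0 \cdot 0 \cdot 13 \left(-9 + 2\right) = 0 \cdot 13 \left(-7\right) = 0 \left(-7\right) = 0$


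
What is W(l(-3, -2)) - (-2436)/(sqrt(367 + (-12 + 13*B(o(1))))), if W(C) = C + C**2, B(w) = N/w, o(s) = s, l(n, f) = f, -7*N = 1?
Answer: 2 + 203*sqrt(4326)/103 ≈ 131.63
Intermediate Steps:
N = -1/7 (N = -1/7*1 = -1/7 ≈ -0.14286)
B(w) = -1/(7*w)
W(l(-3, -2)) - (-2436)/(sqrt(367 + (-12 + 13*B(o(1))))) = -2*(1 - 2) - (-2436)/(sqrt(367 + (-12 + 13*(-1/7/1)))) = -2*(-1) - (-2436)/(sqrt(367 + (-12 + 13*(-1/7*1)))) = 2 - (-2436)/(sqrt(367 + (-12 + 13*(-1/7)))) = 2 - (-2436)/(sqrt(367 + (-12 - 13/7))) = 2 - (-2436)/(sqrt(367 - 97/7)) = 2 - (-2436)/(sqrt(2472/7)) = 2 - (-2436)/(2*sqrt(4326)/7) = 2 - (-2436)*sqrt(4326)/1236 = 2 - (-203)*sqrt(4326)/103 = 2 + 203*sqrt(4326)/103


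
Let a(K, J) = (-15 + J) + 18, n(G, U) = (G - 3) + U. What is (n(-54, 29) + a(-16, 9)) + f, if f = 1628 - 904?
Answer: 708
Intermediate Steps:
f = 724
n(G, U) = -3 + G + U (n(G, U) = (-3 + G) + U = -3 + G + U)
a(K, J) = 3 + J
(n(-54, 29) + a(-16, 9)) + f = ((-3 - 54 + 29) + (3 + 9)) + 724 = (-28 + 12) + 724 = -16 + 724 = 708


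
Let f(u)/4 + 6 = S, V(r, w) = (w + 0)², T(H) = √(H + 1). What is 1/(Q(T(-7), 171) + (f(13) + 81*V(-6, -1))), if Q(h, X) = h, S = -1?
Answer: 53/2815 - I*√6/2815 ≈ 0.018828 - 0.00087016*I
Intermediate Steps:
T(H) = √(1 + H)
V(r, w) = w²
f(u) = -28 (f(u) = -24 + 4*(-1) = -24 - 4 = -28)
1/(Q(T(-7), 171) + (f(13) + 81*V(-6, -1))) = 1/(√(1 - 7) + (-28 + 81*(-1)²)) = 1/(√(-6) + (-28 + 81*1)) = 1/(I*√6 + (-28 + 81)) = 1/(I*√6 + 53) = 1/(53 + I*√6)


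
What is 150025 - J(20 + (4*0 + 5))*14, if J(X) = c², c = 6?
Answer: 149521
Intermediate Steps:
J(X) = 36 (J(X) = 6² = 36)
150025 - J(20 + (4*0 + 5))*14 = 150025 - 36*14 = 150025 - 1*504 = 150025 - 504 = 149521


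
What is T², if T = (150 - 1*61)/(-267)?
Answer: ⅑ ≈ 0.11111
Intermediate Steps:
T = -⅓ (T = (150 - 61)*(-1/267) = 89*(-1/267) = -⅓ ≈ -0.33333)
T² = (-⅓)² = ⅑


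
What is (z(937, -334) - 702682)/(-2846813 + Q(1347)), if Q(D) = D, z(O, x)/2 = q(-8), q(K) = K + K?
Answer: 351357/1422733 ≈ 0.24696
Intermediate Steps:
q(K) = 2*K
z(O, x) = -32 (z(O, x) = 2*(2*(-8)) = 2*(-16) = -32)
(z(937, -334) - 702682)/(-2846813 + Q(1347)) = (-32 - 702682)/(-2846813 + 1347) = -702714/(-2845466) = -702714*(-1/2845466) = 351357/1422733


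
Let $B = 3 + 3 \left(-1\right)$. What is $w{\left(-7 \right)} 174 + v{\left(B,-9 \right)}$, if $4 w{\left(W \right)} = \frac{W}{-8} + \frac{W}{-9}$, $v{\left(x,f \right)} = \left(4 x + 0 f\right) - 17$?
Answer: $\frac{2635}{48} \approx 54.896$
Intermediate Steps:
$B = 0$ ($B = 3 - 3 = 0$)
$v{\left(x,f \right)} = -17 + 4 x$ ($v{\left(x,f \right)} = \left(4 x + 0\right) - 17 = 4 x - 17 = -17 + 4 x$)
$w{\left(W \right)} = - \frac{17 W}{288}$ ($w{\left(W \right)} = \frac{\frac{W}{-8} + \frac{W}{-9}}{4} = \frac{W \left(- \frac{1}{8}\right) + W \left(- \frac{1}{9}\right)}{4} = \frac{- \frac{W}{8} - \frac{W}{9}}{4} = \frac{\left(- \frac{17}{72}\right) W}{4} = - \frac{17 W}{288}$)
$w{\left(-7 \right)} 174 + v{\left(B,-9 \right)} = \left(- \frac{17}{288}\right) \left(-7\right) 174 + \left(-17 + 4 \cdot 0\right) = \frac{119}{288} \cdot 174 + \left(-17 + 0\right) = \frac{3451}{48} - 17 = \frac{2635}{48}$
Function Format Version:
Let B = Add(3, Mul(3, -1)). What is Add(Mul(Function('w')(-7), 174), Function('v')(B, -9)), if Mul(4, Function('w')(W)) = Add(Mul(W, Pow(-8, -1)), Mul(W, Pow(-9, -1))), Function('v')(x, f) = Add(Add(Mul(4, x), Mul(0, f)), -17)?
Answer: Rational(2635, 48) ≈ 54.896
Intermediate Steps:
B = 0 (B = Add(3, -3) = 0)
Function('v')(x, f) = Add(-17, Mul(4, x)) (Function('v')(x, f) = Add(Add(Mul(4, x), 0), -17) = Add(Mul(4, x), -17) = Add(-17, Mul(4, x)))
Function('w')(W) = Mul(Rational(-17, 288), W) (Function('w')(W) = Mul(Rational(1, 4), Add(Mul(W, Pow(-8, -1)), Mul(W, Pow(-9, -1)))) = Mul(Rational(1, 4), Add(Mul(W, Rational(-1, 8)), Mul(W, Rational(-1, 9)))) = Mul(Rational(1, 4), Add(Mul(Rational(-1, 8), W), Mul(Rational(-1, 9), W))) = Mul(Rational(1, 4), Mul(Rational(-17, 72), W)) = Mul(Rational(-17, 288), W))
Add(Mul(Function('w')(-7), 174), Function('v')(B, -9)) = Add(Mul(Mul(Rational(-17, 288), -7), 174), Add(-17, Mul(4, 0))) = Add(Mul(Rational(119, 288), 174), Add(-17, 0)) = Add(Rational(3451, 48), -17) = Rational(2635, 48)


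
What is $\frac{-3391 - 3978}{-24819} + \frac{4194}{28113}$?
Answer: $\frac{103751861}{232578849} \approx 0.44609$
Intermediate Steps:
$\frac{-3391 - 3978}{-24819} + \frac{4194}{28113} = \left(-3391 - 3978\right) \left(- \frac{1}{24819}\right) + 4194 \cdot \frac{1}{28113} = \left(-7369\right) \left(- \frac{1}{24819}\right) + \frac{1398}{9371} = \frac{7369}{24819} + \frac{1398}{9371} = \frac{103751861}{232578849}$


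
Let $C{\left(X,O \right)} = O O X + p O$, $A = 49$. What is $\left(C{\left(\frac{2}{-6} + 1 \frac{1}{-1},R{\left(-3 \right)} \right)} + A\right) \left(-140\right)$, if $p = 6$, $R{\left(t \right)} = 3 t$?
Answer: $15820$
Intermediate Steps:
$C{\left(X,O \right)} = 6 O + X O^{2}$ ($C{\left(X,O \right)} = O O X + 6 O = O^{2} X + 6 O = X O^{2} + 6 O = 6 O + X O^{2}$)
$\left(C{\left(\frac{2}{-6} + 1 \frac{1}{-1},R{\left(-3 \right)} \right)} + A\right) \left(-140\right) = \left(3 \left(-3\right) \left(6 + 3 \left(-3\right) \left(\frac{2}{-6} + 1 \frac{1}{-1}\right)\right) + 49\right) \left(-140\right) = \left(- 9 \left(6 - 9 \left(2 \left(- \frac{1}{6}\right) + 1 \left(-1\right)\right)\right) + 49\right) \left(-140\right) = \left(- 9 \left(6 - 9 \left(- \frac{1}{3} - 1\right)\right) + 49\right) \left(-140\right) = \left(- 9 \left(6 - -12\right) + 49\right) \left(-140\right) = \left(- 9 \left(6 + 12\right) + 49\right) \left(-140\right) = \left(\left(-9\right) 18 + 49\right) \left(-140\right) = \left(-162 + 49\right) \left(-140\right) = \left(-113\right) \left(-140\right) = 15820$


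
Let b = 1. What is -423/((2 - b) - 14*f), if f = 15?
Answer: 423/209 ≈ 2.0239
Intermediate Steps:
-423/((2 - b) - 14*f) = -423/((2 - 1*1) - 14*15) = -423/((2 - 1) - 210) = -423/(1 - 210) = -423/(-209) = -423*(-1/209) = 423/209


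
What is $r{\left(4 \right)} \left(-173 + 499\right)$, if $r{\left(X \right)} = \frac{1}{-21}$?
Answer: $- \frac{326}{21} \approx -15.524$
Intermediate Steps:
$r{\left(X \right)} = - \frac{1}{21}$
$r{\left(4 \right)} \left(-173 + 499\right) = - \frac{-173 + 499}{21} = \left(- \frac{1}{21}\right) 326 = - \frac{326}{21}$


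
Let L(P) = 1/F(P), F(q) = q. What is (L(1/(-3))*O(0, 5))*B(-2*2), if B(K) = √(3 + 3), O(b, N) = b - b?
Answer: 0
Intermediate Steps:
O(b, N) = 0
B(K) = √6
L(P) = 1/P
(L(1/(-3))*O(0, 5))*B(-2*2) = (0/1/(-3))*√6 = (0/(-⅓))*√6 = (-3*0)*√6 = 0*√6 = 0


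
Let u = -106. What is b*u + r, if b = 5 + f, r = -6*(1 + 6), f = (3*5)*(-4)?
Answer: 5788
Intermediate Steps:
f = -60 (f = 15*(-4) = -60)
r = -42 (r = -6*7 = -42)
b = -55 (b = 5 - 60 = -55)
b*u + r = -55*(-106) - 42 = 5830 - 42 = 5788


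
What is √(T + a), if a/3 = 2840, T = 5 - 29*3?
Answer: √8438 ≈ 91.859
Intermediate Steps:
T = -82 (T = 5 - 87 = -82)
a = 8520 (a = 3*2840 = 8520)
√(T + a) = √(-82 + 8520) = √8438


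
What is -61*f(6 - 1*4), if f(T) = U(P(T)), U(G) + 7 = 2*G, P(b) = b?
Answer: 183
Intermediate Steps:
U(G) = -7 + 2*G
f(T) = -7 + 2*T
-61*f(6 - 1*4) = -61*(-7 + 2*(6 - 1*4)) = -61*(-7 + 2*(6 - 4)) = -61*(-7 + 2*2) = -61*(-7 + 4) = -61*(-3) = 183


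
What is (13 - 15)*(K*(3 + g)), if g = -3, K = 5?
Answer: 0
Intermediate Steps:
(13 - 15)*(K*(3 + g)) = (13 - 15)*(5*(3 - 3)) = -10*0 = -2*0 = 0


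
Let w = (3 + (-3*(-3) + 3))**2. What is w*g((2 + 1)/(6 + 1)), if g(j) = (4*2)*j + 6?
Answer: 14850/7 ≈ 2121.4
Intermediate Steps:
g(j) = 6 + 8*j (g(j) = 8*j + 6 = 6 + 8*j)
w = 225 (w = (3 + (9 + 3))**2 = (3 + 12)**2 = 15**2 = 225)
w*g((2 + 1)/(6 + 1)) = 225*(6 + 8*((2 + 1)/(6 + 1))) = 225*(6 + 8*(3/7)) = 225*(6 + 24/7) = 225*(66/7) = 14850/7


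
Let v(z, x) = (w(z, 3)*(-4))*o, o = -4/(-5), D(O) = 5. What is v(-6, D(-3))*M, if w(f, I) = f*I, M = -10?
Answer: -576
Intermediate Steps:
w(f, I) = I*f
o = ⅘ (o = -4*(-⅕) = ⅘ ≈ 0.80000)
v(z, x) = -48*z/5 (v(z, x) = ((3*z)*(-4))*(⅘) = -12*z*(⅘) = -48*z/5)
v(-6, D(-3))*M = -48/5*(-6)*(-10) = (288/5)*(-10) = -576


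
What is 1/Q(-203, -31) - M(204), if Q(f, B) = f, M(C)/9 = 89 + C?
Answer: -535312/203 ≈ -2637.0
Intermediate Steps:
M(C) = 801 + 9*C (M(C) = 9*(89 + C) = 801 + 9*C)
1/Q(-203, -31) - M(204) = 1/(-203) - (801 + 9*204) = -1/203 - (801 + 1836) = -1/203 - 1*2637 = -1/203 - 2637 = -535312/203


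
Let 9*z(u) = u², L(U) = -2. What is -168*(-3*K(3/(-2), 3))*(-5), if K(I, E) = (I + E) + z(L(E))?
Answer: -4900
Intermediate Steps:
z(u) = u²/9
K(I, E) = 4/9 + E + I (K(I, E) = (I + E) + (⅑)*(-2)² = (E + I) + (⅑)*4 = (E + I) + 4/9 = 4/9 + E + I)
-168*(-3*K(3/(-2), 3))*(-5) = -168*(-3*(4/9 + 3 + 3/(-2)))*(-5) = -168*(-3*(4/9 + 3 + 3*(-½)))*(-5) = -168*(-3*(4/9 + 3 - 3/2))*(-5) = -168*(-3*35/18)*(-5) = -(-980)*(-5) = -168*175/6 = -4900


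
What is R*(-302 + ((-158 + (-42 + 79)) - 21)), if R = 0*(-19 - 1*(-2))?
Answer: 0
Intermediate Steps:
R = 0 (R = 0*(-19 + 2) = 0*(-17) = 0)
R*(-302 + ((-158 + (-42 + 79)) - 21)) = 0*(-302 + ((-158 + (-42 + 79)) - 21)) = 0*(-302 + ((-158 + 37) - 21)) = 0*(-302 + (-121 - 21)) = 0*(-302 - 142) = 0*(-444) = 0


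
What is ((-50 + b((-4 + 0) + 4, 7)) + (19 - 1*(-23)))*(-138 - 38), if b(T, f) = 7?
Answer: 176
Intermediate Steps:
((-50 + b((-4 + 0) + 4, 7)) + (19 - 1*(-23)))*(-138 - 38) = ((-50 + 7) + (19 - 1*(-23)))*(-138 - 38) = (-43 + (19 + 23))*(-176) = (-43 + 42)*(-176) = -1*(-176) = 176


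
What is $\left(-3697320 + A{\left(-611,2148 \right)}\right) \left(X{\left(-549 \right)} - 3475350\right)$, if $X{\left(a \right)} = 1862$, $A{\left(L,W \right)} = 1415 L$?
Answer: $15845652804880$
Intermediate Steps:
$\left(-3697320 + A{\left(-611,2148 \right)}\right) \left(X{\left(-549 \right)} - 3475350\right) = \left(-3697320 + 1415 \left(-611\right)\right) \left(1862 - 3475350\right) = \left(-3697320 - 864565\right) \left(-3473488\right) = \left(-4561885\right) \left(-3473488\right) = 15845652804880$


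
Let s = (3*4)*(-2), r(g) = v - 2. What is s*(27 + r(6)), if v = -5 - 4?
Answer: -384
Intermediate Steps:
v = -9
r(g) = -11 (r(g) = -9 - 2 = -11)
s = -24 (s = 12*(-2) = -24)
s*(27 + r(6)) = -24*(27 - 11) = -24*16 = -384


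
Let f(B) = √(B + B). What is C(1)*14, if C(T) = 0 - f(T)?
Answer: -14*√2 ≈ -19.799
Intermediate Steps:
f(B) = √2*√B (f(B) = √(2*B) = √2*√B)
C(T) = -√2*√T (C(T) = 0 - √2*√T = -√2*√T)
C(1)*14 = -√2*√1*14 = -1*√2*1*14 = -√2*14 = -14*√2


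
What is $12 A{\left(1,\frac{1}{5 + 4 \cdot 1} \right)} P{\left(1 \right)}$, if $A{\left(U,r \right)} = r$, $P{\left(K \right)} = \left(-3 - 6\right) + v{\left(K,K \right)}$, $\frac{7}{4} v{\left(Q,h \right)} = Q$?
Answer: $- \frac{236}{21} \approx -11.238$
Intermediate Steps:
$v{\left(Q,h \right)} = \frac{4 Q}{7}$
$P{\left(K \right)} = -9 + \frac{4 K}{7}$ ($P{\left(K \right)} = \left(-3 - 6\right) + \frac{4 K}{7} = -9 + \frac{4 K}{7}$)
$12 A{\left(1,\frac{1}{5 + 4 \cdot 1} \right)} P{\left(1 \right)} = \frac{12}{5 + 4 \cdot 1} \left(-9 + \frac{4}{7} \cdot 1\right) = \frac{12}{5 + 4} \left(-9 + \frac{4}{7}\right) = \frac{12}{9} \left(- \frac{59}{7}\right) = 12 \cdot \frac{1}{9} \left(- \frac{59}{7}\right) = \frac{4}{3} \left(- \frac{59}{7}\right) = - \frac{236}{21}$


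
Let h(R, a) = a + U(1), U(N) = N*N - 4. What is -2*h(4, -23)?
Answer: 52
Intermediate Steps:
U(N) = -4 + N² (U(N) = N² - 4 = -4 + N²)
h(R, a) = -3 + a (h(R, a) = a + (-4 + 1²) = a + (-4 + 1) = a - 3 = -3 + a)
-2*h(4, -23) = -2*(-3 - 23) = -2*(-26) = 52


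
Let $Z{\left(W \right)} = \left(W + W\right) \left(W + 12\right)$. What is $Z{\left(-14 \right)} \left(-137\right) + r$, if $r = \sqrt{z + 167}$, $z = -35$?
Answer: $-7672 + 2 \sqrt{33} \approx -7660.5$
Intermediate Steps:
$r = 2 \sqrt{33}$ ($r = \sqrt{-35 + 167} = \sqrt{132} = 2 \sqrt{33} \approx 11.489$)
$Z{\left(W \right)} = 2 W \left(12 + W\right)$
$Z{\left(-14 \right)} \left(-137\right) + r = 2 \left(-14\right) \left(12 - 14\right) \left(-137\right) + 2 \sqrt{33} = 2 \left(-14\right) \left(-2\right) \left(-137\right) + 2 \sqrt{33} = 56 \left(-137\right) + 2 \sqrt{33} = -7672 + 2 \sqrt{33}$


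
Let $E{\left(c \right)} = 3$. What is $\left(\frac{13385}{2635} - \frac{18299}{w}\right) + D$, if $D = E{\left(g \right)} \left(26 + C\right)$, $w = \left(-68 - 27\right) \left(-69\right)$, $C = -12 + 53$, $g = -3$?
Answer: $\frac{702255647}{3454485} \approx 203.29$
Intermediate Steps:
$C = 41$
$w = 6555$ ($w = \left(-95\right) \left(-69\right) = 6555$)
$D = 201$ ($D = 3 \left(26 + 41\right) = 3 \cdot 67 = 201$)
$\left(\frac{13385}{2635} - \frac{18299}{w}\right) + D = \left(\frac{13385}{2635} - \frac{18299}{6555}\right) + 201 = \left(13385 \cdot \frac{1}{2635} - \frac{18299}{6555}\right) + 201 = \left(\frac{2677}{527} - \frac{18299}{6555}\right) + 201 = \frac{7904162}{3454485} + 201 = \frac{702255647}{3454485}$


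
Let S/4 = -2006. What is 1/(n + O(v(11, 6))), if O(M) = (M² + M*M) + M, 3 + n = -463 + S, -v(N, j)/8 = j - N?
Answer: -1/5250 ≈ -0.00019048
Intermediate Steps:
S = -8024 (S = 4*(-2006) = -8024)
v(N, j) = -8*j + 8*N (v(N, j) = -8*(j - N) = -8*j + 8*N)
n = -8490 (n = -3 + (-463 - 8024) = -3 - 8487 = -8490)
O(M) = M + 2*M² (O(M) = (M² + M²) + M = 2*M² + M = M + 2*M²)
1/(n + O(v(11, 6))) = 1/(-8490 + (-8*6 + 8*11)*(1 + 2*(-8*6 + 8*11))) = 1/(-8490 + (-48 + 88)*(1 + 2*(-48 + 88))) = 1/(-8490 + 40*(1 + 2*40)) = 1/(-8490 + 40*(1 + 80)) = 1/(-8490 + 40*81) = 1/(-8490 + 3240) = 1/(-5250) = -1/5250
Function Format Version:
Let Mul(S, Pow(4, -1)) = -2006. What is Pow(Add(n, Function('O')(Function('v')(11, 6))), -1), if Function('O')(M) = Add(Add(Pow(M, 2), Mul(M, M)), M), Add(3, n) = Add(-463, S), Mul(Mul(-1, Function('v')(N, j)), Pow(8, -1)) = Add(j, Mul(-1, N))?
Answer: Rational(-1, 5250) ≈ -0.00019048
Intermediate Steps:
S = -8024 (S = Mul(4, -2006) = -8024)
Function('v')(N, j) = Add(Mul(-8, j), Mul(8, N)) (Function('v')(N, j) = Mul(-8, Add(j, Mul(-1, N))) = Add(Mul(-8, j), Mul(8, N)))
n = -8490 (n = Add(-3, Add(-463, -8024)) = Add(-3, -8487) = -8490)
Function('O')(M) = Add(M, Mul(2, Pow(M, 2))) (Function('O')(M) = Add(Add(Pow(M, 2), Pow(M, 2)), M) = Add(Mul(2, Pow(M, 2)), M) = Add(M, Mul(2, Pow(M, 2))))
Pow(Add(n, Function('O')(Function('v')(11, 6))), -1) = Pow(Add(-8490, Mul(Add(Mul(-8, 6), Mul(8, 11)), Add(1, Mul(2, Add(Mul(-8, 6), Mul(8, 11)))))), -1) = Pow(Add(-8490, Mul(Add(-48, 88), Add(1, Mul(2, Add(-48, 88))))), -1) = Pow(Add(-8490, Mul(40, Add(1, Mul(2, 40)))), -1) = Pow(Add(-8490, Mul(40, Add(1, 80))), -1) = Pow(Add(-8490, Mul(40, 81)), -1) = Pow(Add(-8490, 3240), -1) = Pow(-5250, -1) = Rational(-1, 5250)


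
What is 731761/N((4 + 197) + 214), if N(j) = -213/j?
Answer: -303680815/213 ≈ -1.4257e+6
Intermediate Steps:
731761/N((4 + 197) + 214) = 731761/((-213/((4 + 197) + 214))) = 731761/((-213/(201 + 214))) = 731761/((-213/415)) = 731761/((-213*1/415)) = 731761/(-213/415) = 731761*(-415/213) = -303680815/213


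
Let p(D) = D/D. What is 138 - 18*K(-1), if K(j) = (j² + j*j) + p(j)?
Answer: 84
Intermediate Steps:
p(D) = 1
K(j) = 1 + 2*j² (K(j) = (j² + j*j) + 1 = (j² + j²) + 1 = 2*j² + 1 = 1 + 2*j²)
138 - 18*K(-1) = 138 - 18*(1 + 2*(-1)²) = 138 - 18*(1 + 2*1) = 138 - 18*(1 + 2) = 138 - 18*3 = 138 - 54 = 84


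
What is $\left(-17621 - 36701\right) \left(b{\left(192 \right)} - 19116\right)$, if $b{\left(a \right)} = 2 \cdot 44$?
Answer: $1033639016$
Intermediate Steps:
$b{\left(a \right)} = 88$
$\left(-17621 - 36701\right) \left(b{\left(192 \right)} - 19116\right) = \left(-17621 - 36701\right) \left(88 - 19116\right) = \left(-54322\right) \left(-19028\right) = 1033639016$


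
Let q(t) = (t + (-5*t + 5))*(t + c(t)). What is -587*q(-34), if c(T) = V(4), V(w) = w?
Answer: 2483010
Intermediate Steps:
c(T) = 4
q(t) = (4 + t)*(5 - 4*t) (q(t) = (t + (-5*t + 5))*(t + 4) = (t + (5 - 5*t))*(4 + t) = (5 - 4*t)*(4 + t) = (4 + t)*(5 - 4*t))
-587*q(-34) = -587*(20 - 11*(-34) - 4*(-34)²) = -587*(20 + 374 - 4*1156) = -587*(20 + 374 - 4624) = -587*(-4230) = 2483010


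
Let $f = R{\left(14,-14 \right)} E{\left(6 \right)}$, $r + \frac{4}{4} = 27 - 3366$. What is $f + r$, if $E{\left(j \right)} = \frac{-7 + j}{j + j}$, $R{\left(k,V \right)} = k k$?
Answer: $- \frac{10069}{3} \approx -3356.3$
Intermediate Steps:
$R{\left(k,V \right)} = k^{2}$
$E{\left(j \right)} = \frac{-7 + j}{2 j}$
$r = -3340$ ($r = -1 + \left(27 - 3366\right) = -1 - 3339 = -3340$)
$f = - \frac{49}{3}$ ($f = 14^{2} \frac{-7 + 6}{2 \cdot 6} = 196 \cdot \frac{1}{2} \cdot \frac{1}{6} \left(-1\right) = 196 \left(- \frac{1}{12}\right) = - \frac{49}{3} \approx -16.333$)
$f + r = - \frac{49}{3} - 3340 = - \frac{10069}{3}$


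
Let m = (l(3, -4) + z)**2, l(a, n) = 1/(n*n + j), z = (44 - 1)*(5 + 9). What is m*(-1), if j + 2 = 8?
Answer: -175430025/484 ≈ -3.6246e+5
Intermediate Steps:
j = 6 (j = -2 + 8 = 6)
z = 602 (z = 43*14 = 602)
l(a, n) = 1/(6 + n**2) (l(a, n) = 1/(n*n + 6) = 1/(n**2 + 6) = 1/(6 + n**2))
m = 175430025/484 (m = (1/(6 + (-4)**2) + 602)**2 = (1/(6 + 16) + 602)**2 = (1/22 + 602)**2 = (13245/22)**2 = 175430025/484 ≈ 3.6246e+5)
m*(-1) = (175430025/484)*(-1) = -175430025/484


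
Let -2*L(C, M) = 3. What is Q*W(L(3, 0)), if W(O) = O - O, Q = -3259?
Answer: 0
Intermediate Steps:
L(C, M) = -3/2 (L(C, M) = -½*3 = -3/2)
W(O) = 0
Q*W(L(3, 0)) = -3259*0 = 0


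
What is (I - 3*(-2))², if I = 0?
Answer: 36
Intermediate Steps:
(I - 3*(-2))² = (0 - 3*(-2))² = (0 + 6)² = 6² = 36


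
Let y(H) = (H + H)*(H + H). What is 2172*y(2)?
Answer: 34752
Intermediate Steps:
y(H) = 4*H**2 (y(H) = (2*H)*(2*H) = 4*H**2)
2172*y(2) = 2172*(4*2**2) = 2172*(4*4) = 2172*16 = 34752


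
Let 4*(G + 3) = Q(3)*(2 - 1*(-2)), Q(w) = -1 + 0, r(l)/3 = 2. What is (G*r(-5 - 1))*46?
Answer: -1104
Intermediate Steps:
r(l) = 6 (r(l) = 3*2 = 6)
Q(w) = -1
G = -4 (G = -3 + (-(2 - 1*(-2)))/4 = -3 + (-(2 + 2))/4 = -3 + (-1*4)/4 = -3 + (1/4)*(-4) = -3 - 1 = -4)
(G*r(-5 - 1))*46 = -4*6*46 = -24*46 = -1104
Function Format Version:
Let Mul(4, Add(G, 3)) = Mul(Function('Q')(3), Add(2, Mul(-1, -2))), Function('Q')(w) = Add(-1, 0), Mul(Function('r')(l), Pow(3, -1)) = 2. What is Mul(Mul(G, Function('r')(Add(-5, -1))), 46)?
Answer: -1104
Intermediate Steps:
Function('r')(l) = 6 (Function('r')(l) = Mul(3, 2) = 6)
Function('Q')(w) = -1
G = -4 (G = Add(-3, Mul(Rational(1, 4), Mul(-1, Add(2, Mul(-1, -2))))) = Add(-3, Mul(Rational(1, 4), Mul(-1, Add(2, 2)))) = Add(-3, Mul(Rational(1, 4), Mul(-1, 4))) = Add(-3, Mul(Rational(1, 4), -4)) = Add(-3, -1) = -4)
Mul(Mul(G, Function('r')(Add(-5, -1))), 46) = Mul(Mul(-4, 6), 46) = Mul(-24, 46) = -1104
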